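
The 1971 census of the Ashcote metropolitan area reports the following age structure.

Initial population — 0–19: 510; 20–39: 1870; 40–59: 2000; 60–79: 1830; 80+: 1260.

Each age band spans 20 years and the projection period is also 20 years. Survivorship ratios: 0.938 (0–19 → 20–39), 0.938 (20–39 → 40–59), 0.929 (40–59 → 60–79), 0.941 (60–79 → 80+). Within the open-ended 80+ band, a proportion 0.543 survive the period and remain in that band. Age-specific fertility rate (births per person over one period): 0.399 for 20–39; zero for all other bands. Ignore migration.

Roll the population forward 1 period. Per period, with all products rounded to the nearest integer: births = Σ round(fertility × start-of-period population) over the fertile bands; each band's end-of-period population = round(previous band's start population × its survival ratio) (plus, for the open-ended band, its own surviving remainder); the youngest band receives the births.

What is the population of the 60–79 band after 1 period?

1858

(Groups numbered youngest = 1 to oldest = 5.)
Period 1:
Births: 1870 × 0.399 = 746
Group 2: 510 × 0.938 = 478
Group 3: 1870 × 0.938 = 1754
Group 4: 2000 × 0.929 = 1858
Group 5: 1830 × 0.941 + 1260 × 0.543 = 1722 + 684 = 2406
→ [746, 478, 1754, 1858, 2406]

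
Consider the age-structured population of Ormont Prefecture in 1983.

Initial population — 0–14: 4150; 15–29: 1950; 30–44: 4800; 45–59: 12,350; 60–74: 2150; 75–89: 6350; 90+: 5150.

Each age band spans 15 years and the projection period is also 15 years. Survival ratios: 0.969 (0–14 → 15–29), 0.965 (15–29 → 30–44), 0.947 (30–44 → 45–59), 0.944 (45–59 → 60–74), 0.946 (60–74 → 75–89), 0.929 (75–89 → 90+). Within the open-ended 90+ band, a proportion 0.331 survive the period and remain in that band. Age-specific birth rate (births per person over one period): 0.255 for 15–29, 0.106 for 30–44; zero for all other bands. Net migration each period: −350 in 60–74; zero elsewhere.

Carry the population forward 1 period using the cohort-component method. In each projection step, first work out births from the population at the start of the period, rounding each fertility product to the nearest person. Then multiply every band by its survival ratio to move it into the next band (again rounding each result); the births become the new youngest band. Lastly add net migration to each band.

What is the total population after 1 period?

32401

(Bands numbered youngest = 1 to oldest = 7.)
After projecting period 1:
Births: 1950 * 0.255 = 497  |  4800 * 0.106 = 509 → total 1006
Band 2: 4150 * 0.969 = 4021
Band 3: 1950 * 0.965 = 1882
Band 4: 4800 * 0.947 = 4546
Band 5: 12350 * 0.944 = 11658
Band 6: 2150 * 0.946 = 2034
Band 7: 6350 * 0.929 + 5150 * 0.331 = 5899 + 1705 = 7604
Net migration: Band 5 − 350 → 11308
End of period: [1006, 4021, 1882, 4546, 11308, 2034, 7604]
Total after period 1: 1006 + 4021 + 1882 + 4546 + 11308 + 2034 + 7604 = 32401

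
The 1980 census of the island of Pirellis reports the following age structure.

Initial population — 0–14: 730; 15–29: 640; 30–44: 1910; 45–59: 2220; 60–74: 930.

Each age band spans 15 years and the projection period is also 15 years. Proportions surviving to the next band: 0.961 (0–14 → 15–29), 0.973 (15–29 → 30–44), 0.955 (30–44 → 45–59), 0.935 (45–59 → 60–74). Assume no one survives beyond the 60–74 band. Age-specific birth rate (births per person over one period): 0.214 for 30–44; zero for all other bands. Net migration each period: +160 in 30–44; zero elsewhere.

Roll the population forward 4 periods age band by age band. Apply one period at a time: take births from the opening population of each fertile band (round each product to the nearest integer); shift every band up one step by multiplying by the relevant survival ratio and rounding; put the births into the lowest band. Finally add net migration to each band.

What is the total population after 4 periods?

(Groups numbered youngest = 1 to oldest = 5.)
— Period 1 —
Births: 1910 × 0.214 = 409
Group 2: 730 × 0.961 = 702
Group 3: 640 × 0.973 = 623
Group 4: 1910 × 0.955 = 1824
Group 5: 2220 × 0.935 = 2076
Net migration: Group 3 + 160 → 783
End of period: [409, 702, 783, 1824, 2076]
— Period 2 —
Births: 783 × 0.214 = 168
Group 2: 409 × 0.961 = 393
Group 3: 702 × 0.973 = 683
Group 4: 783 × 0.955 = 748
Group 5: 1824 × 0.935 = 1705
Net migration: Group 3 + 160 → 843
End of period: [168, 393, 843, 748, 1705]
— Period 3 —
Births: 843 × 0.214 = 180
Group 2: 168 × 0.961 = 161
Group 3: 393 × 0.973 = 382
Group 4: 843 × 0.955 = 805
Group 5: 748 × 0.935 = 699
Net migration: Group 3 + 160 → 542
End of period: [180, 161, 542, 805, 699]
— Period 4 —
Births: 542 × 0.214 = 116
Group 2: 180 × 0.961 = 173
Group 3: 161 × 0.973 = 157
Group 4: 542 × 0.955 = 518
Group 5: 805 × 0.935 = 753
Net migration: Group 3 + 160 → 317
End of period: [116, 173, 317, 518, 753]
Total after period 4: 116 + 173 + 317 + 518 + 753 = 1877

1877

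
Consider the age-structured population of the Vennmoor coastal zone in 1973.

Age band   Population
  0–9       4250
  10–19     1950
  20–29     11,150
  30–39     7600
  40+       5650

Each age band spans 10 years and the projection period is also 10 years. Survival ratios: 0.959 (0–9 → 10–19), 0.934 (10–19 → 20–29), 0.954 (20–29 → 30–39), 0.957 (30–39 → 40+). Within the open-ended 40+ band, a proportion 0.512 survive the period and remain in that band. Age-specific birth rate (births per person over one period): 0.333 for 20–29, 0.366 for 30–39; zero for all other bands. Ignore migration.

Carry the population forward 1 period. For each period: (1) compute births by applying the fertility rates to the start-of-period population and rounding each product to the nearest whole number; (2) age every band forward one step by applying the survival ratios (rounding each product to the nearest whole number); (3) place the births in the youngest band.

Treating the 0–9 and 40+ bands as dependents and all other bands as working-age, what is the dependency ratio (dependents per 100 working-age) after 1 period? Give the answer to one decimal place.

Period 1.
Births: 11150 × 0.333 = 3713  |  7600 × 0.366 = 2782 → 6495
10–19: 4250 × 0.959 = 4076
20–29: 1950 × 0.934 = 1821
30–39: 11150 × 0.954 = 10637
40+: 7600 × 0.957 + 5650 × 0.512 = 7273 + 2893 = 10166
→ [6495, 4076, 1821, 10637, 10166]
Dependents (band 0–9 + band 40+) = 6495 + 10166 = 16661; working-age = 16534; ratio = 16661/16534 × 100 = 100.8

100.8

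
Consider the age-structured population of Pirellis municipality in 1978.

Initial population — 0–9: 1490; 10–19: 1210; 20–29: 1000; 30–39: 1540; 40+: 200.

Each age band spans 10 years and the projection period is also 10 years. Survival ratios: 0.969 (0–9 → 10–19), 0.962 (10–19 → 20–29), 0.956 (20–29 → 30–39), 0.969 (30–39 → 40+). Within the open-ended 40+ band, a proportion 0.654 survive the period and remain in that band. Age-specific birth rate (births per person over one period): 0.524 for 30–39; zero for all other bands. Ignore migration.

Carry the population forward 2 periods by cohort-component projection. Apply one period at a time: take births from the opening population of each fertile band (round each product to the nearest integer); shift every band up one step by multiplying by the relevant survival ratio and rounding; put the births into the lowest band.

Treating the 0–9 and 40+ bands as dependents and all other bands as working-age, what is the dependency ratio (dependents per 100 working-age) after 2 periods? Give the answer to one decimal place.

Let band 1 be 0–9 through band 5 = 40+.
After projecting period 1:
Births: 1540 * 0.524 = 807
Band 2: 1490 * 0.969 = 1444
Band 3: 1210 * 0.962 = 1164
Band 4: 1000 * 0.956 = 956
Band 5: 1540 * 0.969 + 200 * 0.654 = 1492 + 131 = 1623
Giving 807 / 1444 / 1164 / 956 / 1623.
After projecting period 2:
Births: 956 * 0.524 = 501
Band 2: 807 * 0.969 = 782
Band 3: 1444 * 0.962 = 1389
Band 4: 1164 * 0.956 = 1113
Band 5: 956 * 0.969 + 1623 * 0.654 = 926 + 1061 = 1987
Giving 501 / 782 / 1389 / 1113 / 1987.
Dependents (band 0–9 + band 40+) = 501 + 1987 = 2488; working-age = 3284; ratio = 2488/3284 × 100 = 75.8

75.8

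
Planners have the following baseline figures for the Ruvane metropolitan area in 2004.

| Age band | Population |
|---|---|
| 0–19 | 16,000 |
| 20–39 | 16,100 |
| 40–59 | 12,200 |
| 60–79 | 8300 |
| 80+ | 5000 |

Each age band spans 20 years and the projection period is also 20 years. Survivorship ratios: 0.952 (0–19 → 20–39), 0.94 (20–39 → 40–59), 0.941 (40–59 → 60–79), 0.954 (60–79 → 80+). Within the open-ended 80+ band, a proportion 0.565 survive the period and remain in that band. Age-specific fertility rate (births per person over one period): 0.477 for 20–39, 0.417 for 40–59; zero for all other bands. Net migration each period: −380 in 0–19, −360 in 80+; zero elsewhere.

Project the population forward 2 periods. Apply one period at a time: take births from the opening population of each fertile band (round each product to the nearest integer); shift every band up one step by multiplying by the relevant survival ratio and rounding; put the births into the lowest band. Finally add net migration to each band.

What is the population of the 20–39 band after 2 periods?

— Period 1 —
Births: 16100 * 0.477 = 7680 ; 12200 * 0.417 = 5087 ⇒ total 12767
20–39: 16000 * 0.952 = 15232
40–59: 16100 * 0.94 = 15134
60–79: 12200 * 0.941 = 11480
80+: 8300 * 0.954 + 5000 * 0.565 = 7918 + 2825 = 10743
Net migration: 0–19 − 380 → 12387; 80+ − 360 → 10383
End of period: [12387, 15232, 15134, 11480, 10383]
— Period 2 —
Births: 15232 * 0.477 = 7266 ; 15134 * 0.417 = 6311 ⇒ total 13577
20–39: 12387 * 0.952 = 11792
40–59: 15232 * 0.94 = 14318
60–79: 15134 * 0.941 = 14241
80+: 11480 * 0.954 + 10383 * 0.565 = 10952 + 5866 = 16818
Net migration: 0–19 − 380 → 13197; 80+ − 360 → 16458
End of period: [13197, 11792, 14318, 14241, 16458]

11792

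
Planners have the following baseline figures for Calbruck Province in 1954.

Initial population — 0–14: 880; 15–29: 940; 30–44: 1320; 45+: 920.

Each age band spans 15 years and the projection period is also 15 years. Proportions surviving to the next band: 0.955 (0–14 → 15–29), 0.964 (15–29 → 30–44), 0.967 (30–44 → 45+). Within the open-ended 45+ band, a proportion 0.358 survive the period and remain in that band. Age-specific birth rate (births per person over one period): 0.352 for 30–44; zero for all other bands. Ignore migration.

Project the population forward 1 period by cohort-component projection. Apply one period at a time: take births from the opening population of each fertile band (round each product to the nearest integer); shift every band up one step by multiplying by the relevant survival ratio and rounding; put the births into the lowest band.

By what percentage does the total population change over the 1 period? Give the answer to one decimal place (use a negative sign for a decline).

-6.0

Numbering the groups 1..4 from youngest to oldest:
— Period 1 —
Births: 1320 × 0.352 = 465
Group 2: 880 × 0.955 = 840
Group 3: 940 × 0.964 = 906
Group 4: 1320 × 0.967 + 920 × 0.358 = 1276 + 329 = 1605
→ [465, 840, 906, 1605]
Total: 4060 → 3816; change = -244; percentage change = -6.0%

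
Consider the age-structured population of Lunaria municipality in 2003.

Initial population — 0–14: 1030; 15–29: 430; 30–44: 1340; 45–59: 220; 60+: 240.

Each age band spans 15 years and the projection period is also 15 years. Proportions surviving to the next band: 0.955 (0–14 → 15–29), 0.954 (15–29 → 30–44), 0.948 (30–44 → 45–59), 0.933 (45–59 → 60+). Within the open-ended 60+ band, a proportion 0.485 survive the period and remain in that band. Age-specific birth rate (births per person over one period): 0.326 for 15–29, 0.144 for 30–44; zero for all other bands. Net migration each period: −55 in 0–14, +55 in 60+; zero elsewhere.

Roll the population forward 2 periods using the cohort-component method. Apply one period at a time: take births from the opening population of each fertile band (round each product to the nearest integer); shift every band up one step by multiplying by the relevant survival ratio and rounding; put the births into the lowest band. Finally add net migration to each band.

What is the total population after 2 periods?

3340

(Groups numbered youngest = 1 to oldest = 5.)
Period 1.
Births: 430 × 0.326 = 140, 1340 × 0.144 = 193 — total 333
Group 2: 1030 × 0.955 = 984
Group 3: 430 × 0.954 = 410
Group 4: 1340 × 0.948 = 1270
Group 5: 220 × 0.933 + 240 × 0.485 = 205 + 116 = 321
Net migration: Group 1 − 55 → 278; Group 5 + 55 → 376
→ [278, 984, 410, 1270, 376]
Period 2.
Births: 984 × 0.326 = 321, 410 × 0.144 = 59 — total 380
Group 2: 278 × 0.955 = 265
Group 3: 984 × 0.954 = 939
Group 4: 410 × 0.948 = 389
Group 5: 1270 × 0.933 + 376 × 0.485 = 1185 + 182 = 1367
Net migration: Group 1 − 55 → 325; Group 5 + 55 → 1422
→ [325, 265, 939, 389, 1422]
Total after period 2: 325 + 265 + 939 + 389 + 1422 = 3340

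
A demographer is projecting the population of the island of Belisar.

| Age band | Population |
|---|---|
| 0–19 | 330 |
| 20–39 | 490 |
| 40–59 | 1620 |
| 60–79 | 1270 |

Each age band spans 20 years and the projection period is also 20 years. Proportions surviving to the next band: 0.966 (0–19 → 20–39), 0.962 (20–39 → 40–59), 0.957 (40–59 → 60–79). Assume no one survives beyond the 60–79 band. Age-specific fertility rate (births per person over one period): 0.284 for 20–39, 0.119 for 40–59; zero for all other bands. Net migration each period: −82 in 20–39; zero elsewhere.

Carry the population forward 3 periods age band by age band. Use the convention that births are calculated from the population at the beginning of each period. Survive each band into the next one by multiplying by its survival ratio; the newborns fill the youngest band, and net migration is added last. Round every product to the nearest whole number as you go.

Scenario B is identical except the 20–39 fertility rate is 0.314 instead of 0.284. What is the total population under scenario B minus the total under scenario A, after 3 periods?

31

[period 1]
Births: 490 × 0.284 = 139  |  1620 × 0.119 = 193 ⇒ total 332
20–39: 330 × 0.966 = 319
40–59: 490 × 0.962 = 471
60–79: 1620 × 0.957 = 1550
Net migration: 20–39 − 82 → 237
Population now: 0–19=332, 20–39=237, 40–59=471, 60–79=1550
[period 2]
Births: 237 × 0.284 = 67  |  471 × 0.119 = 56 ⇒ total 123
20–39: 332 × 0.966 = 321
40–59: 237 × 0.962 = 228
60–79: 471 × 0.957 = 451
Net migration: 20–39 − 82 → 239
Population now: 0–19=123, 20–39=239, 40–59=228, 60–79=451
[period 3]
Births: 239 × 0.284 = 68  |  228 × 0.119 = 27 ⇒ total 95
20–39: 123 × 0.966 = 119
40–59: 239 × 0.962 = 230
60–79: 228 × 0.957 = 218
Net migration: 20–39 − 82 → 37
Population now: 0–19=95, 20–39=37, 40–59=230, 60–79=218
Scenario A total after 3 periods: 580
Scenario B projection —
[period 1]
Births: 490 × 0.314 = 154  |  1620 × 0.119 = 193 ⇒ total 347
20–39: 330 × 0.966 = 319
40–59: 490 × 0.962 = 471
60–79: 1620 × 0.957 = 1550
Net migration: 20–39 − 82 → 237
Population now: 0–19=347, 20–39=237, 40–59=471, 60–79=1550
[period 2]
Births: 237 × 0.314 = 74  |  471 × 0.119 = 56 ⇒ total 130
20–39: 347 × 0.966 = 335
40–59: 237 × 0.962 = 228
60–79: 471 × 0.957 = 451
Net migration: 20–39 − 82 → 253
Population now: 0–19=130, 20–39=253, 40–59=228, 60–79=451
[period 3]
Births: 253 × 0.314 = 79  |  228 × 0.119 = 27 ⇒ total 106
20–39: 130 × 0.966 = 126
40–59: 253 × 0.962 = 243
60–79: 228 × 0.957 = 218
Net migration: 20–39 − 82 → 44
Population now: 0–19=106, 20–39=44, 40–59=243, 60–79=218
Scenario B total after 3 periods: 611
Difference B − A = 611 − 580 = 31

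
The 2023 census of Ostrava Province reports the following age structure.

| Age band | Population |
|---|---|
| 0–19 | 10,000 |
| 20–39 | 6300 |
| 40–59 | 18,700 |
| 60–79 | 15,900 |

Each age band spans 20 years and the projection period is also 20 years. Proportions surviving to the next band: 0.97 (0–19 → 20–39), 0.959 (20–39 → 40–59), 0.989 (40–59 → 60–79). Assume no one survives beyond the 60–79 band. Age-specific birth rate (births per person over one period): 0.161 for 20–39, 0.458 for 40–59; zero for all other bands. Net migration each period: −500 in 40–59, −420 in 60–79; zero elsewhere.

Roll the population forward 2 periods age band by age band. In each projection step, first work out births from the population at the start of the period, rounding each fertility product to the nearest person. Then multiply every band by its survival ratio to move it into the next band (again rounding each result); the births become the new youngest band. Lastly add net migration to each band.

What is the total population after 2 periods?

Let group 1 be 0–19 through group 4 = 60–79.
Period 1:
Births: 6300 × 0.161 = 1014  |  18700 × 0.458 = 8565 — total 9579
Group 2: 10000 × 0.97 = 9700
Group 3: 6300 × 0.959 = 6042
Group 4: 18700 × 0.989 = 18494
Net migration: Group 3 − 500 → 5542; Group 4 − 420 → 18074
Giving 9579 / 9700 / 5542 / 18074.
Period 2:
Births: 9700 × 0.161 = 1562  |  5542 × 0.458 = 2538 — total 4100
Group 2: 9579 × 0.97 = 9292
Group 3: 9700 × 0.959 = 9302
Group 4: 5542 × 0.989 = 5481
Net migration: Group 3 − 500 → 8802; Group 4 − 420 → 5061
Giving 4100 / 9292 / 8802 / 5061.
Total after period 2: 4100 + 9292 + 8802 + 5061 = 27255

27255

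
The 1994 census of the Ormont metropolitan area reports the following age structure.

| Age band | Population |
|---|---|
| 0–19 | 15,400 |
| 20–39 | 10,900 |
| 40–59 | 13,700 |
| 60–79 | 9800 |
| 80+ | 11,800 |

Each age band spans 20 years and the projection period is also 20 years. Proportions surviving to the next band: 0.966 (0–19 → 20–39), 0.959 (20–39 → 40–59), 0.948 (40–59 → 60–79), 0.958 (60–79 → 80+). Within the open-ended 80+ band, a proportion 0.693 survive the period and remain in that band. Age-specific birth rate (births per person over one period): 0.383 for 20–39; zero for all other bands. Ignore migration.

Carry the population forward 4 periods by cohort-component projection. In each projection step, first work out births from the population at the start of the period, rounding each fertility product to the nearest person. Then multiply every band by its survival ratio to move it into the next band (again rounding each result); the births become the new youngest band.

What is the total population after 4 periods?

43902

Numbering the bands 1..5 from youngest to oldest:
Period 1:
Births: 10900 * 0.383 = 4175
Band 2: 15400 * 0.966 = 14876
Band 3: 10900 * 0.959 = 10453
Band 4: 13700 * 0.948 = 12988
Band 5: 9800 * 0.958 + 11800 * 0.693 = 9388 + 8177 = 17565
Population now: 0–19=4175, 20–39=14876, 40–59=10453, 60–79=12988, 80+=17565
Period 2:
Births: 14876 * 0.383 = 5698
Band 2: 4175 * 0.966 = 4033
Band 3: 14876 * 0.959 = 14266
Band 4: 10453 * 0.948 = 9909
Band 5: 12988 * 0.958 + 17565 * 0.693 = 12443 + 12173 = 24616
Population now: 0–19=5698, 20–39=4033, 40–59=14266, 60–79=9909, 80+=24616
Period 3:
Births: 4033 * 0.383 = 1545
Band 2: 5698 * 0.966 = 5504
Band 3: 4033 * 0.959 = 3868
Band 4: 14266 * 0.948 = 13524
Band 5: 9909 * 0.958 + 24616 * 0.693 = 9493 + 17059 = 26552
Population now: 0–19=1545, 20–39=5504, 40–59=3868, 60–79=13524, 80+=26552
Period 4:
Births: 5504 * 0.383 = 2108
Band 2: 1545 * 0.966 = 1492
Band 3: 5504 * 0.959 = 5278
Band 4: 3868 * 0.948 = 3667
Band 5: 13524 * 0.958 + 26552 * 0.693 = 12956 + 18401 = 31357
Population now: 0–19=2108, 20–39=1492, 40–59=5278, 60–79=3667, 80+=31357
Total after period 4: 2108 + 1492 + 5278 + 3667 + 31357 = 43902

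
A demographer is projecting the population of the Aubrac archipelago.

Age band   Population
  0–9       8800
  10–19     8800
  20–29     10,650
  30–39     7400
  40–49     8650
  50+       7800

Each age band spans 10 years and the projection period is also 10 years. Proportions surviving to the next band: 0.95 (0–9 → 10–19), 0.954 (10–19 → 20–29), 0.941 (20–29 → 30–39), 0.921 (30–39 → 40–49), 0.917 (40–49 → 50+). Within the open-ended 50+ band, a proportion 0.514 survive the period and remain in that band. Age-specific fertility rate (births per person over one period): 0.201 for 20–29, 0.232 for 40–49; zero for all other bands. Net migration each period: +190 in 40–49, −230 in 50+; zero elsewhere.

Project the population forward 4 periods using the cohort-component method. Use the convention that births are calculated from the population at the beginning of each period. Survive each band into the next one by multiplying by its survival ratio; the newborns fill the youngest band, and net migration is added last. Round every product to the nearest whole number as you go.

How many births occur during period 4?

2488

After projecting period 1:
Births: 10650 * 0.201 = 2141  |  8650 * 0.232 = 2007 ⇒ total 4148
10–19: 8800 * 0.95 = 8360
20–29: 8800 * 0.954 = 8395
30–39: 10650 * 0.941 = 10022
40–49: 7400 * 0.921 = 6815
50+: 8650 * 0.917 + 7800 * 0.514 = 7932 + 4009 = 11941
Net migration: 40–49 + 190 → 7005; 50+ − 230 → 11711
Giving 4148 / 8360 / 8395 / 10022 / 7005 / 11711.
After projecting period 2:
Births: 8395 * 0.201 = 1687  |  7005 * 0.232 = 1625 ⇒ total 3312
10–19: 4148 * 0.95 = 3941
20–29: 8360 * 0.954 = 7975
30–39: 8395 * 0.941 = 7900
40–49: 10022 * 0.921 = 9230
50+: 7005 * 0.917 + 11711 * 0.514 = 6424 + 6019 = 12443
Net migration: 40–49 + 190 → 9420; 50+ − 230 → 12213
Giving 3312 / 3941 / 7975 / 7900 / 9420 / 12213.
After projecting period 3:
Births: 7975 * 0.201 = 1603  |  9420 * 0.232 = 2185 ⇒ total 3788
10–19: 3312 * 0.95 = 3146
20–29: 3941 * 0.954 = 3760
30–39: 7975 * 0.941 = 7504
40–49: 7900 * 0.921 = 7276
50+: 9420 * 0.917 + 12213 * 0.514 = 8638 + 6277 = 14915
Net migration: 40–49 + 190 → 7466; 50+ − 230 → 14685
Giving 3788 / 3146 / 3760 / 7504 / 7466 / 14685.
After projecting period 4:
Births: 3760 * 0.201 = 756  |  7466 * 0.232 = 1732 ⇒ total 2488
10–19: 3788 * 0.95 = 3599
20–29: 3146 * 0.954 = 3001
30–39: 3760 * 0.941 = 3538
40–49: 7504 * 0.921 = 6911
50+: 7466 * 0.917 + 14685 * 0.514 = 6846 + 7548 = 14394
Net migration: 40–49 + 190 → 7101; 50+ − 230 → 14164
Giving 2488 / 3599 / 3001 / 3538 / 7101 / 14164.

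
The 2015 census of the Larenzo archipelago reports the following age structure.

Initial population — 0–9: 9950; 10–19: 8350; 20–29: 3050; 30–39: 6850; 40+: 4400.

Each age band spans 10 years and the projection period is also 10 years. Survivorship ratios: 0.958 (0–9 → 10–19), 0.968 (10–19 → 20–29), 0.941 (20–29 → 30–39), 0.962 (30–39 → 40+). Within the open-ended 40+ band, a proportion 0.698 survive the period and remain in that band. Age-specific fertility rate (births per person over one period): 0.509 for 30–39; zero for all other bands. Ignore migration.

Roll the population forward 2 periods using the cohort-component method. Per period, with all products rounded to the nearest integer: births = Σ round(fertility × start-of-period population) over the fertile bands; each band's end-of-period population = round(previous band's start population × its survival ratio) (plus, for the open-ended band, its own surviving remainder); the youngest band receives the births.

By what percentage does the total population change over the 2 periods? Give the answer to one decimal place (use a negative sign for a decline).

-4.5

— Period 1 —
Births: 6850 × 0.509 = 3487
10–19: 9950 × 0.958 = 9532
20–29: 8350 × 0.968 = 8083
30–39: 3050 × 0.941 = 2870
40+: 6850 × 0.962 + 4400 × 0.698 = 6590 + 3071 = 9661
Giving 3487 / 9532 / 8083 / 2870 / 9661.
— Period 2 —
Births: 2870 × 0.509 = 1461
10–19: 3487 × 0.958 = 3341
20–29: 9532 × 0.968 = 9227
30–39: 8083 × 0.941 = 7606
40+: 2870 × 0.962 + 9661 × 0.698 = 2761 + 6743 = 9504
Giving 1461 / 3341 / 9227 / 7606 / 9504.
Total: 32600 → 31139; change = -1461; percentage change = -4.5%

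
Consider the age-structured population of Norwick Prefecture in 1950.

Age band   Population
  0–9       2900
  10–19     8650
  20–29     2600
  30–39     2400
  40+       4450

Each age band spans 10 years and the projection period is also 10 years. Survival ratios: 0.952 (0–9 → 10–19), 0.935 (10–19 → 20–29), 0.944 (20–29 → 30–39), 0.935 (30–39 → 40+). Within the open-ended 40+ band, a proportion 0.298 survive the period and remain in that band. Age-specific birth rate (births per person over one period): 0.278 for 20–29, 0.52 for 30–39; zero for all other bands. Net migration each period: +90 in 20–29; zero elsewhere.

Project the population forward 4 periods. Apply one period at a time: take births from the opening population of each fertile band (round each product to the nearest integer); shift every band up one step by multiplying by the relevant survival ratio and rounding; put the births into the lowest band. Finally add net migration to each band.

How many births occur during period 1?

Call the bands 1 to 5, youngest first.
Period 1:
Births: 2600 * 0.278 = 723 ; 2400 * 0.52 = 1248 → 1971
Band 2: 2900 * 0.952 = 2761
Band 3: 8650 * 0.935 = 8088
Band 4: 2600 * 0.944 = 2454
Band 5: 2400 * 0.935 + 4450 * 0.298 = 2244 + 1326 = 3570
Net migration: Band 3 + 90 → 8178
Giving 1971 / 2761 / 8178 / 2454 / 3570.

1971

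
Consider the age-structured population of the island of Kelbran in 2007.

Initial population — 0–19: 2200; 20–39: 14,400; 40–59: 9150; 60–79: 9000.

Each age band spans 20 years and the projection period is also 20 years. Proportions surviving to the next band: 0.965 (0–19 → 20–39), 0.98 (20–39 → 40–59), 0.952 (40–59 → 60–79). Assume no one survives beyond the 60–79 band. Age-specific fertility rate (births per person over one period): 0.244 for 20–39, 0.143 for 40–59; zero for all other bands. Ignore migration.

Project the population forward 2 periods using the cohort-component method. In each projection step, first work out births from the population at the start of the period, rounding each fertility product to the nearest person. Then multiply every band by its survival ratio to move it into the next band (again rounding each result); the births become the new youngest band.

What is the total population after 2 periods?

22705

After projecting period 1:
Births: 14400 * 0.244 = 3514  |  9150 * 0.143 = 1308 — total 4822
20–39: 2200 * 0.965 = 2123
40–59: 14400 * 0.98 = 14112
60–79: 9150 * 0.952 = 8711
Giving 4822 / 2123 / 14112 / 8711.
After projecting period 2:
Births: 2123 * 0.244 = 518  |  14112 * 0.143 = 2018 — total 2536
20–39: 4822 * 0.965 = 4653
40–59: 2123 * 0.98 = 2081
60–79: 14112 * 0.952 = 13435
Giving 2536 / 4653 / 2081 / 13435.
Total after period 2: 2536 + 4653 + 2081 + 13435 = 22705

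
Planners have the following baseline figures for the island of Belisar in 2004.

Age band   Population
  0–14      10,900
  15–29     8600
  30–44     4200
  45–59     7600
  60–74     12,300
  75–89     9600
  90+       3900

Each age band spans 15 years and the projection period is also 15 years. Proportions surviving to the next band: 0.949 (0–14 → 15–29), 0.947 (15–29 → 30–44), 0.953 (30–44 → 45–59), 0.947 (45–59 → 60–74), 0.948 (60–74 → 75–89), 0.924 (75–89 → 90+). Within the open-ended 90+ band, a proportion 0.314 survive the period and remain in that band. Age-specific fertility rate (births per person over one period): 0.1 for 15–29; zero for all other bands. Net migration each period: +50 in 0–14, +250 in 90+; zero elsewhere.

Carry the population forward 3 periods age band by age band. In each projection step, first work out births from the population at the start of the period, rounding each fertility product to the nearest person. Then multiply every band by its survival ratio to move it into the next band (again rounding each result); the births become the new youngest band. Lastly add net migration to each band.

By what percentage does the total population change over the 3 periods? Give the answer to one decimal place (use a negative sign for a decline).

-41.7

Call the bands 1 to 7, youngest first.
[period 1]
Births: 8600 * 0.1 = 860
Band 2: 10900 * 0.949 = 10344
Band 3: 8600 * 0.947 = 8144
Band 4: 4200 * 0.953 = 4003
Band 5: 7600 * 0.947 = 7197
Band 6: 12300 * 0.948 = 11660
Band 7: 9600 * 0.924 + 3900 * 0.314 = 8870 + 1225 = 10095
Net migration: Band 1 + 50 → 910; Band 7 + 250 → 10345
End of period: [910, 10344, 8144, 4003, 7197, 11660, 10345]
[period 2]
Births: 10344 * 0.1 = 1034
Band 2: 910 * 0.949 = 864
Band 3: 10344 * 0.947 = 9796
Band 4: 8144 * 0.953 = 7761
Band 5: 4003 * 0.947 = 3791
Band 6: 7197 * 0.948 = 6823
Band 7: 11660 * 0.924 + 10345 * 0.314 = 10774 + 3248 = 14022
Net migration: Band 1 + 50 → 1084; Band 7 + 250 → 14272
End of period: [1084, 864, 9796, 7761, 3791, 6823, 14272]
[period 3]
Births: 864 * 0.1 = 86
Band 2: 1084 * 0.949 = 1029
Band 3: 864 * 0.947 = 818
Band 4: 9796 * 0.953 = 9336
Band 5: 7761 * 0.947 = 7350
Band 6: 3791 * 0.948 = 3594
Band 7: 6823 * 0.924 + 14272 * 0.314 = 6304 + 4481 = 10785
Net migration: Band 1 + 50 → 136; Band 7 + 250 → 11035
End of period: [136, 1029, 818, 9336, 7350, 3594, 11035]
Total: 57100 → 33298; change = -23802; percentage change = -41.7%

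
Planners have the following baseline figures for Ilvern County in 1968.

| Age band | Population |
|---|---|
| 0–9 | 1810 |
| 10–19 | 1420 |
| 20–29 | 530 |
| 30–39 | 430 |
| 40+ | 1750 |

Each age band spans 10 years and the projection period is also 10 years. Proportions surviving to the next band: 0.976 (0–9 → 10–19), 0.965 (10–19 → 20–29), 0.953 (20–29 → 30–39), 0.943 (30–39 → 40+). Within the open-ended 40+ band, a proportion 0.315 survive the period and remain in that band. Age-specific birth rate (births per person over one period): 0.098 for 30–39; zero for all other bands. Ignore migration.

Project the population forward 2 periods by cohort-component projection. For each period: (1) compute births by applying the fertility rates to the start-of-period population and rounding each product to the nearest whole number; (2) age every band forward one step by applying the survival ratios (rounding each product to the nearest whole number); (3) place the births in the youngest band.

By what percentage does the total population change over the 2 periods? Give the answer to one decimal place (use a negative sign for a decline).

-34.7

(Groups numbered youngest = 1 to oldest = 5.)
Period 1:
Births: 430 * 0.098 = 42
Group 2: 1810 * 0.976 = 1767
Group 3: 1420 * 0.965 = 1370
Group 4: 530 * 0.953 = 505
Group 5: 430 * 0.943 + 1750 * 0.315 = 405 + 551 = 956
End of period: [42, 1767, 1370, 505, 956]
Period 2:
Births: 505 * 0.098 = 49
Group 2: 42 * 0.976 = 41
Group 3: 1767 * 0.965 = 1705
Group 4: 1370 * 0.953 = 1306
Group 5: 505 * 0.943 + 956 * 0.315 = 476 + 301 = 777
End of period: [49, 41, 1705, 1306, 777]
Total: 5940 → 3878; change = -2062; percentage change = -34.7%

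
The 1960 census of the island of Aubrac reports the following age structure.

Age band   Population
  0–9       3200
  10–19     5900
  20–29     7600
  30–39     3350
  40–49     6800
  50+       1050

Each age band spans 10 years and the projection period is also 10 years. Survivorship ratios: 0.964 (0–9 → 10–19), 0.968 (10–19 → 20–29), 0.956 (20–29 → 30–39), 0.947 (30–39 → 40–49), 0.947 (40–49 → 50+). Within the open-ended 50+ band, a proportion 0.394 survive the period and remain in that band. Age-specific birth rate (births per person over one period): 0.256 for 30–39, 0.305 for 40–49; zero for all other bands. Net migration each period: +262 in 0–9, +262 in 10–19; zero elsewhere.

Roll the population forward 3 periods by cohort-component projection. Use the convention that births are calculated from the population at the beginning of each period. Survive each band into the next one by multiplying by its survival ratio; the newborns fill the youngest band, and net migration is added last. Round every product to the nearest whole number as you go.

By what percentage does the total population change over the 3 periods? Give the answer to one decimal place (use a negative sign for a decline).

— Period 1 —
Births: 3350 × 0.256 = 858  |  6800 × 0.305 = 2074 → 2932
10–19: 3200 × 0.964 = 3085
20–29: 5900 × 0.968 = 5711
30–39: 7600 × 0.956 = 7266
40–49: 3350 × 0.947 = 3172
50+: 6800 × 0.947 + 1050 × 0.394 = 6440 + 414 = 6854
Net migration: 0–9 + 262 → 3194; 10–19 + 262 → 3347
Population now: 0–9=3194, 10–19=3347, 20–29=5711, 30–39=7266, 40–49=3172, 50+=6854
— Period 2 —
Births: 7266 × 0.256 = 1860  |  3172 × 0.305 = 967 → 2827
10–19: 3194 × 0.964 = 3079
20–29: 3347 × 0.968 = 3240
30–39: 5711 × 0.956 = 5460
40–49: 7266 × 0.947 = 6881
50+: 3172 × 0.947 + 6854 × 0.394 = 3004 + 2700 = 5704
Net migration: 0–9 + 262 → 3089; 10–19 + 262 → 3341
Population now: 0–9=3089, 10–19=3341, 20–29=3240, 30–39=5460, 40–49=6881, 50+=5704
— Period 3 —
Births: 5460 × 0.256 = 1398  |  6881 × 0.305 = 2099 → 3497
10–19: 3089 × 0.964 = 2978
20–29: 3341 × 0.968 = 3234
30–39: 3240 × 0.956 = 3097
40–49: 5460 × 0.947 = 5171
50+: 6881 × 0.947 + 5704 × 0.394 = 6516 + 2247 = 8763
Net migration: 0–9 + 262 → 3759; 10–19 + 262 → 3240
Population now: 0–9=3759, 10–19=3240, 20–29=3234, 30–39=3097, 40–49=5171, 50+=8763
Total: 27900 → 27264; change = -636; percentage change = -2.3%

-2.3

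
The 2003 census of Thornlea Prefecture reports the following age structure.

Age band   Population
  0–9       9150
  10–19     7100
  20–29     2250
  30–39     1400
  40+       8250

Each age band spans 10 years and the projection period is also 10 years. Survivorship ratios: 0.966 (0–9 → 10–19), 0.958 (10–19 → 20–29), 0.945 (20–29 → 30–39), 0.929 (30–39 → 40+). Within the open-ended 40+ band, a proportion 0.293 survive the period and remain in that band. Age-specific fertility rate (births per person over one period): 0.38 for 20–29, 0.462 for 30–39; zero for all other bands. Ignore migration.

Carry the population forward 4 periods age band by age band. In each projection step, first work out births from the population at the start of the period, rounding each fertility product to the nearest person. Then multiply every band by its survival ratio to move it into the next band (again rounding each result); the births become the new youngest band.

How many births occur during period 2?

3567

[period 1]
Births: 2250 * 0.38 = 855, 1400 * 0.462 = 647 ⇒ total 1502
10–19: 9150 * 0.966 = 8839
20–29: 7100 * 0.958 = 6802
30–39: 2250 * 0.945 = 2126
40+: 1400 * 0.929 + 8250 * 0.293 = 1301 + 2417 = 3718
Giving 1502 / 8839 / 6802 / 2126 / 3718.
[period 2]
Births: 6802 * 0.38 = 2585, 2126 * 0.462 = 982 ⇒ total 3567
10–19: 1502 * 0.966 = 1451
20–29: 8839 * 0.958 = 8468
30–39: 6802 * 0.945 = 6428
40+: 2126 * 0.929 + 3718 * 0.293 = 1975 + 1089 = 3064
Giving 3567 / 1451 / 8468 / 6428 / 3064.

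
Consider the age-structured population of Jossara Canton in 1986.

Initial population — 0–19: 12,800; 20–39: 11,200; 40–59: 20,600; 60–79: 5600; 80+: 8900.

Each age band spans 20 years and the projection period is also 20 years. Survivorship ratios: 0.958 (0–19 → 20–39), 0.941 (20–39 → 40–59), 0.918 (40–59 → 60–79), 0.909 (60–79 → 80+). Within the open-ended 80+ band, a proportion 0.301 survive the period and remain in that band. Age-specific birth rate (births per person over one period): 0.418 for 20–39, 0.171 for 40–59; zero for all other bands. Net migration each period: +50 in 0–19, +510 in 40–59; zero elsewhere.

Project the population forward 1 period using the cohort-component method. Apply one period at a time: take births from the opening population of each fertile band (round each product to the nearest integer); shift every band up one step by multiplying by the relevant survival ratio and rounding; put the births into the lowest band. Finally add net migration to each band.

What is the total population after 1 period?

(Groups numbered youngest = 1 to oldest = 5.)
[period 1]
Births: 11200 * 0.418 = 4682  |  20600 * 0.171 = 3523 → total 8205
Group 2: 12800 * 0.958 = 12262
Group 3: 11200 * 0.941 = 10539
Group 4: 20600 * 0.918 = 18911
Group 5: 5600 * 0.909 + 8900 * 0.301 = 5090 + 2679 = 7769
Net migration: Group 1 + 50 → 8255; Group 3 + 510 → 11049
Giving 8255 / 12262 / 11049 / 18911 / 7769.
Total after period 1: 8255 + 12262 + 11049 + 18911 + 7769 = 58246

58246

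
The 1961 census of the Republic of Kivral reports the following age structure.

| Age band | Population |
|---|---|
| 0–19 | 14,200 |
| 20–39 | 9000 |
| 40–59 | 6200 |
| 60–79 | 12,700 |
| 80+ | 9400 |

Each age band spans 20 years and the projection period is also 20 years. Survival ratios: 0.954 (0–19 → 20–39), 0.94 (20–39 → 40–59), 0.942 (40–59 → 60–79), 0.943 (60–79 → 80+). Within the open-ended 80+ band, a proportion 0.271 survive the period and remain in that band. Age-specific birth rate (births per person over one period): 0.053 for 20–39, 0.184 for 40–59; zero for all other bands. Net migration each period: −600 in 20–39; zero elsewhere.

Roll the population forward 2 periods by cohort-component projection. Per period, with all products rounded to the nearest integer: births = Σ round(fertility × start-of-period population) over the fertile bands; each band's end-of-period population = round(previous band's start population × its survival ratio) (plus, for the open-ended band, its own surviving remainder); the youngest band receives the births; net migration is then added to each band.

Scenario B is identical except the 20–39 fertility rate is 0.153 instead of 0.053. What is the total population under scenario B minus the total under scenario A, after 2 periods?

2153

[period 1]
Births: 9000 × 0.053 = 477 ; 6200 × 0.184 = 1141 → 1618
20–39: 14200 × 0.954 = 13547
40–59: 9000 × 0.94 = 8460
60–79: 6200 × 0.942 = 5840
80+: 12700 × 0.943 + 9400 × 0.271 = 11976 + 2547 = 14523
Net migration: 20–39 − 600 → 12947
→ [1618, 12947, 8460, 5840, 14523]
[period 2]
Births: 12947 × 0.053 = 686 ; 8460 × 0.184 = 1557 → 2243
20–39: 1618 × 0.954 = 1544
40–59: 12947 × 0.94 = 12170
60–79: 8460 × 0.942 = 7969
80+: 5840 × 0.943 + 14523 × 0.271 = 5507 + 3936 = 9443
Net migration: 20–39 − 600 → 944
→ [2243, 944, 12170, 7969, 9443]
Scenario A total after 2 periods: 32769
Scenario B projection —
[period 1]
Births: 9000 × 0.153 = 1377 ; 6200 × 0.184 = 1141 → 2518
20–39: 14200 × 0.954 = 13547
40–59: 9000 × 0.94 = 8460
60–79: 6200 × 0.942 = 5840
80+: 12700 × 0.943 + 9400 × 0.271 = 11976 + 2547 = 14523
Net migration: 20–39 − 600 → 12947
→ [2518, 12947, 8460, 5840, 14523]
[period 2]
Births: 12947 × 0.153 = 1981 ; 8460 × 0.184 = 1557 → 3538
20–39: 2518 × 0.954 = 2402
40–59: 12947 × 0.94 = 12170
60–79: 8460 × 0.942 = 7969
80+: 5840 × 0.943 + 14523 × 0.271 = 5507 + 3936 = 9443
Net migration: 20–39 − 600 → 1802
→ [3538, 1802, 12170, 7969, 9443]
Scenario B total after 2 periods: 34922
Difference B − A = 34922 − 32769 = 2153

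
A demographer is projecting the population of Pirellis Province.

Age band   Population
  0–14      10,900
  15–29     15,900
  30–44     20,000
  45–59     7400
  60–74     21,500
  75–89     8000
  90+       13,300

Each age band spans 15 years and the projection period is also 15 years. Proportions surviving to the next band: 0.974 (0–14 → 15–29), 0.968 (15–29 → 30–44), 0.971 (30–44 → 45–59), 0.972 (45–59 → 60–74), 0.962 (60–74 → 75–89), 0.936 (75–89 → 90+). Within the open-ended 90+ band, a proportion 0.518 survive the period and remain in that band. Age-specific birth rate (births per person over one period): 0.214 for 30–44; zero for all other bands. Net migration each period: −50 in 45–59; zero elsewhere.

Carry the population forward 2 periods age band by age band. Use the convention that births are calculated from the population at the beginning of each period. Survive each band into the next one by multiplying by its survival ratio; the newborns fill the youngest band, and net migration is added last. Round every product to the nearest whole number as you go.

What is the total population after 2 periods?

85189

After projecting period 1:
Births: 20000 × 0.214 = 4280
15–29: 10900 × 0.974 = 10617
30–44: 15900 × 0.968 = 15391
45–59: 20000 × 0.971 = 19420
60–74: 7400 × 0.972 = 7193
75–89: 21500 × 0.962 = 20683
90+: 8000 × 0.936 + 13300 × 0.518 = 7488 + 6889 = 14377
Net migration: 45–59 − 50 → 19370
End of period: [4280, 10617, 15391, 19370, 7193, 20683, 14377]
After projecting period 2:
Births: 15391 × 0.214 = 3294
15–29: 4280 × 0.974 = 4169
30–44: 10617 × 0.968 = 10277
45–59: 15391 × 0.971 = 14945
60–74: 19370 × 0.972 = 18828
75–89: 7193 × 0.962 = 6920
90+: 20683 × 0.936 + 14377 × 0.518 = 19359 + 7447 = 26806
Net migration: 45–59 − 50 → 14895
End of period: [3294, 4169, 10277, 14895, 18828, 6920, 26806]
Total after period 2: 3294 + 4169 + 10277 + 14895 + 18828 + 6920 + 26806 = 85189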